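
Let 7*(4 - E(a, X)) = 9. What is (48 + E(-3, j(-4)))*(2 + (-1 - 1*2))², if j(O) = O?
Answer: 355/7 ≈ 50.714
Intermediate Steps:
E(a, X) = 19/7 (E(a, X) = 4 - ⅐*9 = 4 - 9/7 = 19/7)
(48 + E(-3, j(-4)))*(2 + (-1 - 1*2))² = (48 + 19/7)*(2 + (-1 - 1*2))² = 355*(2 + (-1 - 2))²/7 = 355*(2 - 3)²/7 = (355/7)*(-1)² = (355/7)*1 = 355/7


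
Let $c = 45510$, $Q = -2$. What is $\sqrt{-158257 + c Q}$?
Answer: $i \sqrt{249277} \approx 499.28 i$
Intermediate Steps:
$\sqrt{-158257 + c Q} = \sqrt{-158257 + 45510 \left(-2\right)} = \sqrt{-158257 - 91020} = \sqrt{-249277} = i \sqrt{249277}$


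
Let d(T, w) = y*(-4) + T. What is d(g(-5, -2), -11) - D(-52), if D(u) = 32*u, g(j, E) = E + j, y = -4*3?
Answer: 1705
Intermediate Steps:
y = -12
d(T, w) = 48 + T (d(T, w) = -12*(-4) + T = 48 + T)
d(g(-5, -2), -11) - D(-52) = (48 + (-2 - 5)) - 32*(-52) = (48 - 7) - 1*(-1664) = 41 + 1664 = 1705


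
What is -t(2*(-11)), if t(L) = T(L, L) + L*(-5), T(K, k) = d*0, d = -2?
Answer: -110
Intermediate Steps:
T(K, k) = 0 (T(K, k) = -2*0 = 0)
t(L) = -5*L (t(L) = 0 + L*(-5) = 0 - 5*L = -5*L)
-t(2*(-11)) = -(-5)*2*(-11) = -(-5)*(-22) = -1*110 = -110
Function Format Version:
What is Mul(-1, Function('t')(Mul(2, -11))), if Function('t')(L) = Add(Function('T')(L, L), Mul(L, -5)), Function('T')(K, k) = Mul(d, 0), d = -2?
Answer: -110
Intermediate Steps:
Function('T')(K, k) = 0 (Function('T')(K, k) = Mul(-2, 0) = 0)
Function('t')(L) = Mul(-5, L) (Function('t')(L) = Add(0, Mul(L, -5)) = Add(0, Mul(-5, L)) = Mul(-5, L))
Mul(-1, Function('t')(Mul(2, -11))) = Mul(-1, Mul(-5, Mul(2, -11))) = Mul(-1, Mul(-5, -22)) = Mul(-1, 110) = -110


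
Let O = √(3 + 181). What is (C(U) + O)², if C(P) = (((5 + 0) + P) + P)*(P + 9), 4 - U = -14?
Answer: 1225633 + 4428*√46 ≈ 1.2557e+6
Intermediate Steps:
U = 18 (U = 4 - 1*(-14) = 4 + 14 = 18)
C(P) = (5 + 2*P)*(9 + P) (C(P) = ((5 + P) + P)*(9 + P) = (5 + 2*P)*(9 + P))
O = 2*√46 (O = √184 = 2*√46 ≈ 13.565)
(C(U) + O)² = ((45 + 2*18² + 23*18) + 2*√46)² = ((45 + 2*324 + 414) + 2*√46)² = ((45 + 648 + 414) + 2*√46)² = (1107 + 2*√46)²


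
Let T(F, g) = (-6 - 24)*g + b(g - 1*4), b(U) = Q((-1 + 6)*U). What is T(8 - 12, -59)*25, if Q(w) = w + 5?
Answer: 36500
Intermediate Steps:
Q(w) = 5 + w
b(U) = 5 + 5*U (b(U) = 5 + (-1 + 6)*U = 5 + 5*U)
T(F, g) = -15 - 25*g (T(F, g) = (-6 - 24)*g + (5 + 5*(g - 1*4)) = -30*g + (5 + 5*(g - 4)) = -30*g + (5 + 5*(-4 + g)) = -30*g + (5 + (-20 + 5*g)) = -30*g + (-15 + 5*g) = -15 - 25*g)
T(8 - 12, -59)*25 = (-15 - 25*(-59))*25 = (-15 + 1475)*25 = 1460*25 = 36500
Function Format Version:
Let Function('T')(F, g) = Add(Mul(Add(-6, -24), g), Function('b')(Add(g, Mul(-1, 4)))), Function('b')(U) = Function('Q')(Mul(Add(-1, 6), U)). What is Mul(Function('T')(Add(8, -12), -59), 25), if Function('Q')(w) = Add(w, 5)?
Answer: 36500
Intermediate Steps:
Function('Q')(w) = Add(5, w)
Function('b')(U) = Add(5, Mul(5, U)) (Function('b')(U) = Add(5, Mul(Add(-1, 6), U)) = Add(5, Mul(5, U)))
Function('T')(F, g) = Add(-15, Mul(-25, g)) (Function('T')(F, g) = Add(Mul(Add(-6, -24), g), Add(5, Mul(5, Add(g, Mul(-1, 4))))) = Add(Mul(-30, g), Add(5, Mul(5, Add(g, -4)))) = Add(Mul(-30, g), Add(5, Mul(5, Add(-4, g)))) = Add(Mul(-30, g), Add(5, Add(-20, Mul(5, g)))) = Add(Mul(-30, g), Add(-15, Mul(5, g))) = Add(-15, Mul(-25, g)))
Mul(Function('T')(Add(8, -12), -59), 25) = Mul(Add(-15, Mul(-25, -59)), 25) = Mul(Add(-15, 1475), 25) = Mul(1460, 25) = 36500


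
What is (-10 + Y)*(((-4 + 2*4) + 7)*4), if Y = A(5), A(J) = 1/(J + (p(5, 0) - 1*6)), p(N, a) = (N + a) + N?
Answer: -3916/9 ≈ -435.11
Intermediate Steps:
p(N, a) = a + 2*N
A(J) = 1/(4 + J) (A(J) = 1/(J + ((0 + 2*5) - 1*6)) = 1/(J + ((0 + 10) - 6)) = 1/(J + (10 - 6)) = 1/(J + 4) = 1/(4 + J))
Y = ⅑ (Y = 1/(4 + 5) = 1/9 = ⅑ ≈ 0.11111)
(-10 + Y)*(((-4 + 2*4) + 7)*4) = (-10 + ⅑)*(((-4 + 2*4) + 7)*4) = -89*((-4 + 8) + 7)*4/9 = -89*(4 + 7)*4/9 = -979*4/9 = -89/9*44 = -3916/9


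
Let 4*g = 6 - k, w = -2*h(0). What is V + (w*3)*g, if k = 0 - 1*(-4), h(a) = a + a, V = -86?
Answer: -86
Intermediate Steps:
h(a) = 2*a
k = 4 (k = 0 + 4 = 4)
w = 0 (w = -4*0 = -2*0 = 0)
g = ½ (g = (6 - 1*4)/4 = (6 - 4)/4 = (¼)*2 = ½ ≈ 0.50000)
V + (w*3)*g = -86 + (0*3)*(½) = -86 + 0*(½) = -86 + 0 = -86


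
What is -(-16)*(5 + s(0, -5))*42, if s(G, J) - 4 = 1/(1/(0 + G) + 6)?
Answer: 6048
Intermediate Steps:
s(G, J) = 4 + 1/(6 + 1/G) (s(G, J) = 4 + 1/(1/(0 + G) + 6) = 4 + 1/(1/G + 6) = 4 + 1/(6 + 1/G))
-(-16)*(5 + s(0, -5))*42 = -(-16)*(5 + (4 + 25*0)/(1 + 6*0))*42 = -(-16)*(5 + (4 + 0)/(1 + 0))*42 = -(-16)*(5 + 4/1)*42 = -(-16)*(5 + 1*4)*42 = -(-16)*(5 + 4)*42 = -(-16)*9*42 = -16*(-9)*42 = 144*42 = 6048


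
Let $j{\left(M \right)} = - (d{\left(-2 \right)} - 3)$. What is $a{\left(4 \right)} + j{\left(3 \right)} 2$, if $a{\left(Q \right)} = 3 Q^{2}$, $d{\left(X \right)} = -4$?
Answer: $62$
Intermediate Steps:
$j{\left(M \right)} = 7$ ($j{\left(M \right)} = - (-4 - 3) = \left(-1\right) \left(-7\right) = 7$)
$a{\left(4 \right)} + j{\left(3 \right)} 2 = 3 \cdot 4^{2} + 7 \cdot 2 = 3 \cdot 16 + 14 = 48 + 14 = 62$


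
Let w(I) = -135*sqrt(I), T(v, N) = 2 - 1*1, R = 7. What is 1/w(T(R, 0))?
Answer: -1/135 ≈ -0.0074074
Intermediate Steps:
T(v, N) = 1 (T(v, N) = 2 - 1 = 1)
1/w(T(R, 0)) = 1/(-135*sqrt(1)) = 1/(-135*1) = 1/(-135) = -1/135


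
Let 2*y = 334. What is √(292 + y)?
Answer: 3*√51 ≈ 21.424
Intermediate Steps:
y = 167 (y = (½)*334 = 167)
√(292 + y) = √(292 + 167) = √459 = 3*√51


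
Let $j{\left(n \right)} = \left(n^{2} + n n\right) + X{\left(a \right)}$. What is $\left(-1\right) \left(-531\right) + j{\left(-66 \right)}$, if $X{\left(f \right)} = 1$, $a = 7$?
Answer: $9244$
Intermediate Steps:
$j{\left(n \right)} = 1 + 2 n^{2}$ ($j{\left(n \right)} = \left(n^{2} + n n\right) + 1 = \left(n^{2} + n^{2}\right) + 1 = 2 n^{2} + 1 = 1 + 2 n^{2}$)
$\left(-1\right) \left(-531\right) + j{\left(-66 \right)} = \left(-1\right) \left(-531\right) + \left(1 + 2 \left(-66\right)^{2}\right) = 531 + \left(1 + 2 \cdot 4356\right) = 531 + \left(1 + 8712\right) = 531 + 8713 = 9244$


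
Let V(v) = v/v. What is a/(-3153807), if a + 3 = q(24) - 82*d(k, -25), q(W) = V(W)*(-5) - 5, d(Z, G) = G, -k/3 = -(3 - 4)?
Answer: -679/1051269 ≈ -0.00064589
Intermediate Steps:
k = -3 (k = -(-3)*(3 - 4) = -(-3)*(-1) = -3*1 = -3)
V(v) = 1
q(W) = -10 (q(W) = 1*(-5) - 5 = -5 - 5 = -10)
a = 2037 (a = -3 + (-10 - 82*(-25)) = -3 + (-10 + 2050) = -3 + 2040 = 2037)
a/(-3153807) = 2037/(-3153807) = 2037*(-1/3153807) = -679/1051269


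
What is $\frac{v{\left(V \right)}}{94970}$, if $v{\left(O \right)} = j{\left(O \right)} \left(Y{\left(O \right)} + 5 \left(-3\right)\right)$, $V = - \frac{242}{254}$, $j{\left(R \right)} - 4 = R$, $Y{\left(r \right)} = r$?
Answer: $- \frac{392031}{765885565} \approx -0.00051187$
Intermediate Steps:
$j{\left(R \right)} = 4 + R$
$V = - \frac{121}{127}$ ($V = \left(-242\right) \frac{1}{254} = - \frac{121}{127} \approx -0.95276$)
$v{\left(O \right)} = \left(-15 + O\right) \left(4 + O\right)$ ($v{\left(O \right)} = \left(4 + O\right) \left(O + 5 \left(-3\right)\right) = \left(4 + O\right) \left(O - 15\right) = \left(4 + O\right) \left(-15 + O\right) = \left(-15 + O\right) \left(4 + O\right)$)
$\frac{v{\left(V \right)}}{94970} = \frac{\left(-15 - \frac{121}{127}\right) \left(4 - \frac{121}{127}\right)}{94970} = \left(- \frac{2026}{127}\right) \frac{387}{127} \cdot \frac{1}{94970} = \left(- \frac{784062}{16129}\right) \frac{1}{94970} = - \frac{392031}{765885565}$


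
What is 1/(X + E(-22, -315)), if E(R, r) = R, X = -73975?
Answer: -1/73997 ≈ -1.3514e-5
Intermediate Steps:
1/(X + E(-22, -315)) = 1/(-73975 - 22) = 1/(-73997) = -1/73997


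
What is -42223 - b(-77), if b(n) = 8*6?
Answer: -42271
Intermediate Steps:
b(n) = 48
-42223 - b(-77) = -42223 - 1*48 = -42223 - 48 = -42271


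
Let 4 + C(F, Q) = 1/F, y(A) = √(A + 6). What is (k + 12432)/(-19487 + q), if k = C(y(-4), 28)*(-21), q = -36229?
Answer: -1043/4643 + 7*√2/37144 ≈ -0.22437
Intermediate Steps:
y(A) = √(6 + A)
C(F, Q) = -4 + 1/F
k = 84 - 21*√2/2 (k = (-4 + 1/(√(6 - 4)))*(-21) = (-4 + 1/(√2))*(-21) = (-4 + √2/2)*(-21) = 84 - 21*√2/2 ≈ 69.151)
(k + 12432)/(-19487 + q) = ((84 - 21*√2/2) + 12432)/(-19487 - 36229) = (12516 - 21*√2/2)/(-55716) = (12516 - 21*√2/2)*(-1/55716) = -1043/4643 + 7*√2/37144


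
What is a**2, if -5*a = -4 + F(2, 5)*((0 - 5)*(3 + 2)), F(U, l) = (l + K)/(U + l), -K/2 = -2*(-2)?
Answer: 2209/1225 ≈ 1.8033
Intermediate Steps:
K = -8 (K = -(-4)*(-2) = -2*4 = -8)
F(U, l) = (-8 + l)/(U + l) (F(U, l) = (l - 8)/(U + l) = (-8 + l)/(U + l))
a = -47/35 (a = -(-4 + ((-8 + 5)/(2 + 5))*((0 - 5)*(3 + 2)))/5 = -(-4 + (-3/7)*(-5*5))/5 = -(-4 + ((1/7)*(-3))*(-25))/5 = -(-4 - 3/7*(-25))/5 = -(-4 + 75/7)/5 = -1/5*47/7 = -47/35 ≈ -1.3429)
a**2 = (-47/35)**2 = 2209/1225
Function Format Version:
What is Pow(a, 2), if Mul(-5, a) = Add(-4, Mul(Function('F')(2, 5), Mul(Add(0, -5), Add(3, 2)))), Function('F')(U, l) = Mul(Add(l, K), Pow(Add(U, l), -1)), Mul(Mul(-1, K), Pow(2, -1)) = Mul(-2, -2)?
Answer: Rational(2209, 1225) ≈ 1.8033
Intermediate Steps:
K = -8 (K = Mul(-2, Mul(-2, -2)) = Mul(-2, 4) = -8)
Function('F')(U, l) = Mul(Pow(Add(U, l), -1), Add(-8, l)) (Function('F')(U, l) = Mul(Add(l, -8), Pow(Add(U, l), -1)) = Mul(Add(-8, l), Pow(Add(U, l), -1)) = Mul(Pow(Add(U, l), -1), Add(-8, l)))
a = Rational(-47, 35) (a = Mul(Rational(-1, 5), Add(-4, Mul(Mul(Pow(Add(2, 5), -1), Add(-8, 5)), Mul(Add(0, -5), Add(3, 2))))) = Mul(Rational(-1, 5), Add(-4, Mul(Mul(Pow(7, -1), -3), Mul(-5, 5)))) = Mul(Rational(-1, 5), Add(-4, Mul(Mul(Rational(1, 7), -3), -25))) = Mul(Rational(-1, 5), Add(-4, Mul(Rational(-3, 7), -25))) = Mul(Rational(-1, 5), Add(-4, Rational(75, 7))) = Mul(Rational(-1, 5), Rational(47, 7)) = Rational(-47, 35) ≈ -1.3429)
Pow(a, 2) = Pow(Rational(-47, 35), 2) = Rational(2209, 1225)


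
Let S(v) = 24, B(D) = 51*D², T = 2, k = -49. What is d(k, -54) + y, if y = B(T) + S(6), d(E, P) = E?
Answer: 179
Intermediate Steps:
y = 228 (y = 51*2² + 24 = 51*4 + 24 = 204 + 24 = 228)
d(k, -54) + y = -49 + 228 = 179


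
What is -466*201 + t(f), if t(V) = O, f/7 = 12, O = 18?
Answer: -93648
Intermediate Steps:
f = 84 (f = 7*12 = 84)
t(V) = 18
-466*201 + t(f) = -466*201 + 18 = -93666 + 18 = -93648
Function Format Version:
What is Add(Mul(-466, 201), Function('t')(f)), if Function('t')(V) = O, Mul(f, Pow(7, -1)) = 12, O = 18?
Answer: -93648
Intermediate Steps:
f = 84 (f = Mul(7, 12) = 84)
Function('t')(V) = 18
Add(Mul(-466, 201), Function('t')(f)) = Add(Mul(-466, 201), 18) = Add(-93666, 18) = -93648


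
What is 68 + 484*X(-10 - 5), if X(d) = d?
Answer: -7192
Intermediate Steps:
68 + 484*X(-10 - 5) = 68 + 484*(-10 - 5) = 68 + 484*(-15) = 68 - 7260 = -7192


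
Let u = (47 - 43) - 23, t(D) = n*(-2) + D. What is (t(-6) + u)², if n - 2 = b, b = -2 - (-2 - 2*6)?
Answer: 2809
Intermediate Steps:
b = 12 (b = -2 - (-2 - 12) = -2 - 1*(-14) = -2 + 14 = 12)
n = 14 (n = 2 + 12 = 14)
t(D) = -28 + D (t(D) = 14*(-2) + D = -28 + D)
u = -19 (u = 4 - 23 = -19)
(t(-6) + u)² = ((-28 - 6) - 19)² = (-34 - 19)² = (-53)² = 2809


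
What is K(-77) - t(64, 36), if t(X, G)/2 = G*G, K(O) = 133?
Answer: -2459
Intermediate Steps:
t(X, G) = 2*G² (t(X, G) = 2*(G*G) = 2*G²)
K(-77) - t(64, 36) = 133 - 2*36² = 133 - 2*1296 = 133 - 1*2592 = 133 - 2592 = -2459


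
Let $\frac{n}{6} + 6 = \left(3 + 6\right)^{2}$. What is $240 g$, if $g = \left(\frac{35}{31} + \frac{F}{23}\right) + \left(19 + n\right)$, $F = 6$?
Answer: $\frac{80493120}{713} \approx 1.1289 \cdot 10^{5}$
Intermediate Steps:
$n = 450$ ($n = -36 + 6 \left(3 + 6\right)^{2} = -36 + 6 \cdot 9^{2} = -36 + 6 \cdot 81 = -36 + 486 = 450$)
$g = \frac{335388}{713}$ ($g = \left(\frac{35}{31} + \frac{6}{23}\right) + \left(19 + 450\right) = \left(35 \cdot \frac{1}{31} + 6 \cdot \frac{1}{23}\right) + 469 = \left(\frac{35}{31} + \frac{6}{23}\right) + 469 = \frac{991}{713} + 469 = \frac{335388}{713} \approx 470.39$)
$240 g = 240 \cdot \frac{335388}{713} = \frac{80493120}{713}$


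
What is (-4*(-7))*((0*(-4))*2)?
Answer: 0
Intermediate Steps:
(-4*(-7))*((0*(-4))*2) = 28*(0*2) = 28*0 = 0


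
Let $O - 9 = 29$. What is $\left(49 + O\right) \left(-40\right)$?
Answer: $-3480$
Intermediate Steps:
$O = 38$ ($O = 9 + 29 = 38$)
$\left(49 + O\right) \left(-40\right) = \left(49 + 38\right) \left(-40\right) = 87 \left(-40\right) = -3480$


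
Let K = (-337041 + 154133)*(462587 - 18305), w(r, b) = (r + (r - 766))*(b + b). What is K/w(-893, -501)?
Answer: -307813379/9686 ≈ -31779.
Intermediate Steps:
w(r, b) = 2*b*(-766 + 2*r) (w(r, b) = (r + (-766 + r))*(2*b) = (-766 + 2*r)*(2*b) = 2*b*(-766 + 2*r))
K = -81262732056 (K = -182908*444282 = -81262732056)
K/w(-893, -501) = -81262732056*(-1/(2004*(-383 - 893))) = -81262732056/(4*(-501)*(-1276)) = -81262732056/2557104 = -81262732056*1/2557104 = -307813379/9686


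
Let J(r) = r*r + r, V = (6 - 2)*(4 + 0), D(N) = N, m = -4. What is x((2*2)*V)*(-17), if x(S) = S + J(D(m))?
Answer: -1292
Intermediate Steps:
V = 16 (V = 4*4 = 16)
J(r) = r + r² (J(r) = r² + r = r + r²)
x(S) = 12 + S (x(S) = S - 4*(1 - 4) = S - 4*(-3) = S + 12 = 12 + S)
x((2*2)*V)*(-17) = (12 + (2*2)*16)*(-17) = (12 + 4*16)*(-17) = (12 + 64)*(-17) = 76*(-17) = -1292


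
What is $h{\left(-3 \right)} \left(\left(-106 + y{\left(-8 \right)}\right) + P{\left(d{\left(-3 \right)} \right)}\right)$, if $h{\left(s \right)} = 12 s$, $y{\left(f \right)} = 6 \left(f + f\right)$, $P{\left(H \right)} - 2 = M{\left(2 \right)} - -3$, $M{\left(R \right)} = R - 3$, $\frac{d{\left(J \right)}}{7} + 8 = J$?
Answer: $7128$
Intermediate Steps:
$d{\left(J \right)} = -56 + 7 J$
$M{\left(R \right)} = -3 + R$
$P{\left(H \right)} = 4$ ($P{\left(H \right)} = 2 + \left(\left(-3 + 2\right) - -3\right) = 2 + \left(-1 + 3\right) = 2 + 2 = 4$)
$y{\left(f \right)} = 12 f$ ($y{\left(f \right)} = 6 \cdot 2 f = 12 f$)
$h{\left(-3 \right)} \left(\left(-106 + y{\left(-8 \right)}\right) + P{\left(d{\left(-3 \right)} \right)}\right) = 12 \left(-3\right) \left(\left(-106 + 12 \left(-8\right)\right) + 4\right) = - 36 \left(\left(-106 - 96\right) + 4\right) = - 36 \left(-202 + 4\right) = \left(-36\right) \left(-198\right) = 7128$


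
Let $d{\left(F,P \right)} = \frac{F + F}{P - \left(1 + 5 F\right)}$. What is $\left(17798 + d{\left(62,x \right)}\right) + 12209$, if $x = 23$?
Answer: $\frac{2160473}{72} \approx 30007.0$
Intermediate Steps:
$d{\left(F,P \right)} = \frac{2 F}{-1 + P - 5 F}$
$\left(17798 + d{\left(62,x \right)}\right) + 12209 = \left(17798 - \frac{124}{1 - 23 + 5 \cdot 62}\right) + 12209 = \left(17798 - \frac{124}{1 - 23 + 310}\right) + 12209 = \left(17798 - \frac{124}{288}\right) + 12209 = \left(17798 - 124 \cdot \frac{1}{288}\right) + 12209 = \left(17798 - \frac{31}{72}\right) + 12209 = \frac{1281425}{72} + 12209 = \frac{2160473}{72}$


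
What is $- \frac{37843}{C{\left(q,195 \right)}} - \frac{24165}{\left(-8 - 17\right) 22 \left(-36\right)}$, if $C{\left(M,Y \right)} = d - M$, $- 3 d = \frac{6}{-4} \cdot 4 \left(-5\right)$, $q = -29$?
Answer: $- \frac{16661123}{8360} \approx -1993.0$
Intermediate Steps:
$d = -10$ ($d = - \frac{\frac{6}{-4} \cdot 4 \left(-5\right)}{3} = - \frac{6 \left(- \frac{1}{4}\right) 4 \left(-5\right)}{3} = - \frac{\left(- \frac{3}{2}\right) 4 \left(-5\right)}{3} = - \frac{\left(-6\right) \left(-5\right)}{3} = \left(- \frac{1}{3}\right) 30 = -10$)
$C{\left(M,Y \right)} = -10 - M$
$- \frac{37843}{C{\left(q,195 \right)}} - \frac{24165}{\left(-8 - 17\right) 22 \left(-36\right)} = - \frac{37843}{-10 - -29} - \frac{24165}{\left(-8 - 17\right) 22 \left(-36\right)} = - \frac{37843}{-10 + 29} - \frac{24165}{\left(-25\right) 22 \left(-36\right)} = - \frac{37843}{19} - \frac{24165}{\left(-550\right) \left(-36\right)} = \left(-37843\right) \frac{1}{19} - \frac{24165}{19800} = - \frac{37843}{19} - \frac{537}{440} = - \frac{16661123}{8360}$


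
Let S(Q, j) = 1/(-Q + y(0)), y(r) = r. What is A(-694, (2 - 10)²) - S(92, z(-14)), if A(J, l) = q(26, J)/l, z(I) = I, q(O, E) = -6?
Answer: -61/736 ≈ -0.082880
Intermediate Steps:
A(J, l) = -6/l
S(Q, j) = -1/Q (S(Q, j) = 1/(-Q + 0) = 1/(-Q) = -1/Q)
A(-694, (2 - 10)²) - S(92, z(-14)) = -6/(2 - 10)² - (-1)/92 = -6/((-8)²) - (-1)/92 = -6/64 - 1*(-1/92) = -6*1/64 + 1/92 = -3/32 + 1/92 = -61/736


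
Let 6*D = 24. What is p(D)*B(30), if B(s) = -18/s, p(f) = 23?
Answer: -69/5 ≈ -13.800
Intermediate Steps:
D = 4 (D = (1/6)*24 = 4)
p(D)*B(30) = 23*(-18/30) = 23*(-18*1/30) = 23*(-3/5) = -69/5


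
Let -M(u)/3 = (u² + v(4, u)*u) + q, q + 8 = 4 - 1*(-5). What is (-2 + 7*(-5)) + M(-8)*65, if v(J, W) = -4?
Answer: -18952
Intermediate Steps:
q = 1 (q = -8 + (4 - 1*(-5)) = -8 + (4 + 5) = -8 + 9 = 1)
M(u) = -3 - 3*u² + 12*u (M(u) = -3*((u² - 4*u) + 1) = -3*(1 + u² - 4*u) = -3 - 3*u² + 12*u)
(-2 + 7*(-5)) + M(-8)*65 = (-2 + 7*(-5)) + (-3 - 3*(-8)² + 12*(-8))*65 = (-2 - 35) + (-3 - 3*64 - 96)*65 = -37 + (-3 - 192 - 96)*65 = -37 - 291*65 = -37 - 18915 = -18952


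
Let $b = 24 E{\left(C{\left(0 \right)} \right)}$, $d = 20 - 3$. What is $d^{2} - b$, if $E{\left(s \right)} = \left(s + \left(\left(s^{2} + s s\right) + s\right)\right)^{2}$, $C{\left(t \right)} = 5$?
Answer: $-86111$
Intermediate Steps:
$d = 17$ ($d = 20 - 3 = 17$)
$E{\left(s \right)} = \left(2 s + 2 s^{2}\right)^{2}$ ($E{\left(s \right)} = \left(s + \left(\left(s^{2} + s^{2}\right) + s\right)\right)^{2} = \left(s + \left(2 s^{2} + s\right)\right)^{2} = \left(s + \left(s + 2 s^{2}\right)\right)^{2} = \left(2 s + 2 s^{2}\right)^{2}$)
$b = 86400$ ($b = 24 \cdot 4 \cdot 5^{2} \left(1 + 5\right)^{2} = 24 \cdot 4 \cdot 25 \cdot 6^{2} = 24 \cdot 4 \cdot 25 \cdot 36 = 24 \cdot 3600 = 86400$)
$d^{2} - b = 17^{2} - 86400 = 289 - 86400 = -86111$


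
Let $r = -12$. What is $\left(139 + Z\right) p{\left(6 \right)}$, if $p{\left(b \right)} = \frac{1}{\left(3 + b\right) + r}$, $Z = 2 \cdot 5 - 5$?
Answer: $-48$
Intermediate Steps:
$Z = 5$ ($Z = 10 - 5 = 5$)
$p{\left(b \right)} = \frac{1}{-9 + b}$ ($p{\left(b \right)} = \frac{1}{\left(3 + b\right) - 12} = \frac{1}{-9 + b}$)
$\left(139 + Z\right) p{\left(6 \right)} = \frac{139 + 5}{-9 + 6} = \frac{144}{-3} = 144 \left(- \frac{1}{3}\right) = -48$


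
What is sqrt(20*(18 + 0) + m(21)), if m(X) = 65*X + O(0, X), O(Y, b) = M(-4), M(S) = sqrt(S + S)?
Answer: sqrt(1725 + 2*I*sqrt(2)) ≈ 41.533 + 0.034*I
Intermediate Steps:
M(S) = sqrt(2)*sqrt(S) (M(S) = sqrt(2*S) = sqrt(2)*sqrt(S))
O(Y, b) = 2*I*sqrt(2) (O(Y, b) = sqrt(2)*sqrt(-4) = sqrt(2)*(2*I) = 2*I*sqrt(2))
m(X) = 65*X + 2*I*sqrt(2)
sqrt(20*(18 + 0) + m(21)) = sqrt(20*(18 + 0) + (65*21 + 2*I*sqrt(2))) = sqrt(20*18 + (1365 + 2*I*sqrt(2))) = sqrt(360 + (1365 + 2*I*sqrt(2))) = sqrt(1725 + 2*I*sqrt(2))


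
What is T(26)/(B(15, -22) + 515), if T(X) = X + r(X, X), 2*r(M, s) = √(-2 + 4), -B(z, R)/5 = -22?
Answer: 26/625 + √2/1250 ≈ 0.042731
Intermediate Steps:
B(z, R) = 110 (B(z, R) = -5*(-22) = 110)
r(M, s) = √2/2 (r(M, s) = √(-2 + 4)/2 = √2/2)
T(X) = X + √2/2
T(26)/(B(15, -22) + 515) = (26 + √2/2)/(110 + 515) = (26 + √2/2)/625 = (26 + √2/2)*(1/625) = 26/625 + √2/1250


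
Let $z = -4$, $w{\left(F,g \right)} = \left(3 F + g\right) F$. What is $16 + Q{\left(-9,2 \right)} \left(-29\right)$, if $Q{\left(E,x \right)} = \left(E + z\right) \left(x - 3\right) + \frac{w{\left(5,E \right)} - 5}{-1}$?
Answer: $364$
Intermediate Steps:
$w{\left(F,g \right)} = F \left(g + 3 F\right)$ ($w{\left(F,g \right)} = \left(g + 3 F\right) F = F \left(g + 3 F\right)$)
$Q{\left(E,x \right)} = -70 - 5 E + \left(-4 + E\right) \left(-3 + x\right)$ ($Q{\left(E,x \right)} = \left(E - 4\right) \left(x - 3\right) + \frac{5 \left(E + 3 \cdot 5\right) - 5}{-1} = \left(-4 + E\right) \left(-3 + x\right) + \left(5 \left(E + 15\right) - 5\right) \left(-1\right) = \left(-4 + E\right) \left(-3 + x\right) + \left(5 \left(15 + E\right) - 5\right) \left(-1\right) = \left(-4 + E\right) \left(-3 + x\right) + \left(\left(75 + 5 E\right) - 5\right) \left(-1\right) = \left(-4 + E\right) \left(-3 + x\right) + \left(70 + 5 E\right) \left(-1\right) = \left(-4 + E\right) \left(-3 + x\right) - \left(70 + 5 E\right) = -70 - 5 E + \left(-4 + E\right) \left(-3 + x\right)$)
$16 + Q{\left(-9,2 \right)} \left(-29\right) = 16 + \left(-58 - -72 - 8 - 18\right) \left(-29\right) = 16 + \left(-58 + 72 - 8 - 18\right) \left(-29\right) = 16 - -348 = 16 + 348 = 364$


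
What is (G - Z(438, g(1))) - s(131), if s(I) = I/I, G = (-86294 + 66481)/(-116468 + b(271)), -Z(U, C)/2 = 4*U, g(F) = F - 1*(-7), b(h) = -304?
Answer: 409072129/116772 ≈ 3503.2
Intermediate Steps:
g(F) = 7 + F (g(F) = F + 7 = 7 + F)
Z(U, C) = -8*U
G = 19813/116772 (G = (-86294 + 66481)/(-116468 - 304) = -19813/(-116772) = -19813*(-1/116772) = 19813/116772 ≈ 0.16967)
s(I) = 1
(G - Z(438, g(1))) - s(131) = (19813/116772 - (-8)*438) - 1*1 = (19813/116772 - 1*(-3504)) - 1 = (19813/116772 + 3504) - 1 = 409188901/116772 - 1 = 409072129/116772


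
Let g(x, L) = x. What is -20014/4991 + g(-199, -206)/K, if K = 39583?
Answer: -34487277/8589511 ≈ -4.0150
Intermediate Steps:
-20014/4991 + g(-199, -206)/K = -20014/4991 - 199/39583 = -34487277/8589511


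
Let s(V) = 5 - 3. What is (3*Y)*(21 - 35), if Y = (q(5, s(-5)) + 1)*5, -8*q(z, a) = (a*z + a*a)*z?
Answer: 3255/2 ≈ 1627.5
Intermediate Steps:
s(V) = 2
q(z, a) = -z*(a² + a*z)/8 (q(z, a) = -(a*z + a*a)*z/8 = -(a*z + a²)*z/8 = -(a² + a*z)*z/8 = -z*(a² + a*z)/8)
Y = -155/4 (Y = (-⅛*2*5*(2 + 5) + 1)*5 = (-⅛*2*5*7 + 1)*5 = (-35/4 + 1)*5 = -31/4*5 = -155/4 ≈ -38.750)
(3*Y)*(21 - 35) = (3*(-155/4))*(21 - 35) = -465/4*(-14) = 3255/2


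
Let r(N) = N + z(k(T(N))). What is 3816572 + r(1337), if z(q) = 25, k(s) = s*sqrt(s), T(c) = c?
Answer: 3817934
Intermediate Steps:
k(s) = s**(3/2)
r(N) = 25 + N (r(N) = N + 25 = 25 + N)
3816572 + r(1337) = 3816572 + (25 + 1337) = 3816572 + 1362 = 3817934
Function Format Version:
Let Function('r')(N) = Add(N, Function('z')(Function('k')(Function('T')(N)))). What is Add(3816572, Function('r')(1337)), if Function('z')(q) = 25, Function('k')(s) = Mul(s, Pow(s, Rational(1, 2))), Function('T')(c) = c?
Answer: 3817934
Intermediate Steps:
Function('k')(s) = Pow(s, Rational(3, 2))
Function('r')(N) = Add(25, N) (Function('r')(N) = Add(N, 25) = Add(25, N))
Add(3816572, Function('r')(1337)) = Add(3816572, Add(25, 1337)) = Add(3816572, 1362) = 3817934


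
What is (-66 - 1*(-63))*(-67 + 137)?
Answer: -210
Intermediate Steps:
(-66 - 1*(-63))*(-67 + 137) = (-66 + 63)*70 = -3*70 = -210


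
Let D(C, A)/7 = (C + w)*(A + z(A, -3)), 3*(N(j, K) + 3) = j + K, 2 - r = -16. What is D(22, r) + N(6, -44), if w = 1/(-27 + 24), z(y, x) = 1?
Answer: 2866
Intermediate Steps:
r = 18 (r = 2 - 1*(-16) = 2 + 16 = 18)
N(j, K) = -3 + K/3 + j/3 (N(j, K) = -3 + (j + K)/3 = -3 + (K + j)/3 = -3 + (K/3 + j/3) = -3 + K/3 + j/3)
w = -⅓ (w = 1/(-3) = -⅓ ≈ -0.33333)
D(C, A) = 7*(1 + A)*(-⅓ + C) (D(C, A) = 7*((C - ⅓)*(A + 1)) = 7*((-⅓ + C)*(1 + A)) = 7*((1 + A)*(-⅓ + C)) = 7*(1 + A)*(-⅓ + C))
D(22, r) + N(6, -44) = (-7/3 + 7*22 - 7/3*18 + 7*18*22) + (-3 + (⅓)*(-44) + (⅓)*6) = (-7/3 + 154 - 42 + 2772) + (-3 - 44/3 + 2) = 8645/3 - 47/3 = 2866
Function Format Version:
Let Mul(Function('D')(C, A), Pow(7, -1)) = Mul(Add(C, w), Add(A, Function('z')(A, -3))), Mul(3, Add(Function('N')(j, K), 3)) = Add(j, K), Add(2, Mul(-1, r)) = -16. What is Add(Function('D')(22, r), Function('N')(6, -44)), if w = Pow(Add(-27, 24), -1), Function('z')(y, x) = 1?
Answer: 2866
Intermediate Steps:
r = 18 (r = Add(2, Mul(-1, -16)) = Add(2, 16) = 18)
Function('N')(j, K) = Add(-3, Mul(Rational(1, 3), K), Mul(Rational(1, 3), j)) (Function('N')(j, K) = Add(-3, Mul(Rational(1, 3), Add(j, K))) = Add(-3, Mul(Rational(1, 3), Add(K, j))) = Add(-3, Add(Mul(Rational(1, 3), K), Mul(Rational(1, 3), j))) = Add(-3, Mul(Rational(1, 3), K), Mul(Rational(1, 3), j)))
w = Rational(-1, 3) (w = Pow(-3, -1) = Rational(-1, 3) ≈ -0.33333)
Function('D')(C, A) = Mul(7, Add(1, A), Add(Rational(-1, 3), C)) (Function('D')(C, A) = Mul(7, Mul(Add(C, Rational(-1, 3)), Add(A, 1))) = Mul(7, Mul(Add(Rational(-1, 3), C), Add(1, A))) = Mul(7, Mul(Add(1, A), Add(Rational(-1, 3), C))) = Mul(7, Add(1, A), Add(Rational(-1, 3), C)))
Add(Function('D')(22, r), Function('N')(6, -44)) = Add(Add(Rational(-7, 3), Mul(7, 22), Mul(Rational(-7, 3), 18), Mul(7, 18, 22)), Add(-3, Mul(Rational(1, 3), -44), Mul(Rational(1, 3), 6))) = Add(Add(Rational(-7, 3), 154, -42, 2772), Add(-3, Rational(-44, 3), 2)) = Add(Rational(8645, 3), Rational(-47, 3)) = 2866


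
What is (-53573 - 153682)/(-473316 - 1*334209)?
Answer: 13817/53835 ≈ 0.25665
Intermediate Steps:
(-53573 - 153682)/(-473316 - 1*334209) = -207255/(-473316 - 334209) = -207255/(-807525) = -207255*(-1/807525) = 13817/53835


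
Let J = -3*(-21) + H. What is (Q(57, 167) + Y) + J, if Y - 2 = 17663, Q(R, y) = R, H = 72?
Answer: 17857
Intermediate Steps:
J = 135 (J = -3*(-21) + 72 = 63 + 72 = 135)
Y = 17665 (Y = 2 + 17663 = 17665)
(Q(57, 167) + Y) + J = (57 + 17665) + 135 = 17722 + 135 = 17857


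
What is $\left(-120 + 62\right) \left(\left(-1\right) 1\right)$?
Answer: $58$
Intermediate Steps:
$\left(-120 + 62\right) \left(\left(-1\right) 1\right) = \left(-58\right) \left(-1\right) = 58$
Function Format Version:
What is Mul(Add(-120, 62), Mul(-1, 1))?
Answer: 58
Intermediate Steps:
Mul(Add(-120, 62), Mul(-1, 1)) = Mul(-58, -1) = 58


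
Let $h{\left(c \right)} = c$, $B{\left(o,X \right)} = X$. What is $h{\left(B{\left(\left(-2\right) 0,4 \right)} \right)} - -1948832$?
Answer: $1948836$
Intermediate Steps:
$h{\left(B{\left(\left(-2\right) 0,4 \right)} \right)} - -1948832 = 4 - -1948832 = 4 + 1948832 = 1948836$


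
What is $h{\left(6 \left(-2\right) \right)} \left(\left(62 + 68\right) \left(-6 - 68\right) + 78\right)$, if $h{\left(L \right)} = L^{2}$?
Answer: $-1374048$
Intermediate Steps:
$h{\left(6 \left(-2\right) \right)} \left(\left(62 + 68\right) \left(-6 - 68\right) + 78\right) = \left(6 \left(-2\right)\right)^{2} \left(\left(62 + 68\right) \left(-6 - 68\right) + 78\right) = \left(-12\right)^{2} \left(130 \left(-74\right) + 78\right) = 144 \left(-9620 + 78\right) = 144 \left(-9542\right) = -1374048$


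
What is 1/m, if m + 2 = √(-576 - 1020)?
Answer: -1/800 - I*√399/800 ≈ -0.00125 - 0.024969*I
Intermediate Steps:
m = -2 + 2*I*√399 (m = -2 + √(-576 - 1020) = -2 + √(-1596) = -2 + 2*I*√399 ≈ -2.0 + 39.95*I)
1/m = 1/(-2 + 2*I*√399)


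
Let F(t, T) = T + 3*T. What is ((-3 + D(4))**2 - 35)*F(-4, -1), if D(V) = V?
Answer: 136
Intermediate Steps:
F(t, T) = 4*T
((-3 + D(4))**2 - 35)*F(-4, -1) = ((-3 + 4)**2 - 35)*(4*(-1)) = (1**2 - 35)*(-4) = (1 - 35)*(-4) = -34*(-4) = 136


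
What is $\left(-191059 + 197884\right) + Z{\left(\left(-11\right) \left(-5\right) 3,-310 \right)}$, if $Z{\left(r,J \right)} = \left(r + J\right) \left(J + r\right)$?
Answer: $27850$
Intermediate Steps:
$Z{\left(r,J \right)} = \left(J + r\right)^{2}$ ($Z{\left(r,J \right)} = \left(J + r\right) \left(J + r\right) = \left(J + r\right)^{2}$)
$\left(-191059 + 197884\right) + Z{\left(\left(-11\right) \left(-5\right) 3,-310 \right)} = \left(-191059 + 197884\right) + \left(-310 + \left(-11\right) \left(-5\right) 3\right)^{2} = 6825 + \left(-310 + 55 \cdot 3\right)^{2} = 6825 + \left(-310 + 165\right)^{2} = 6825 + \left(-145\right)^{2} = 6825 + 21025 = 27850$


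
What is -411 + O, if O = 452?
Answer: 41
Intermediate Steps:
-411 + O = -411 + 452 = 41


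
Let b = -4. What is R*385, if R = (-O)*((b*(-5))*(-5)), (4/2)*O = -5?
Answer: -96250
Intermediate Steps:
O = -5/2 (O = (½)*(-5) = -5/2 ≈ -2.5000)
R = -250 (R = (-1*(-5/2))*(-4*(-5)*(-5)) = 5*(20*(-5))/2 = (5/2)*(-100) = -250)
R*385 = -250*385 = -96250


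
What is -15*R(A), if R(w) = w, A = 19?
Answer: -285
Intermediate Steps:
-15*R(A) = -15*19 = -285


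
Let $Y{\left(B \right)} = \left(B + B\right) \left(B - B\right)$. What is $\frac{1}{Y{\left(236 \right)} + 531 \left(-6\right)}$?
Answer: $- \frac{1}{3186} \approx -0.00031387$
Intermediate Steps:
$Y{\left(B \right)} = 0$ ($Y{\left(B \right)} = 2 B 0 = 0$)
$\frac{1}{Y{\left(236 \right)} + 531 \left(-6\right)} = \frac{1}{0 + 531 \left(-6\right)} = \frac{1}{0 - 3186} = \frac{1}{-3186} = - \frac{1}{3186}$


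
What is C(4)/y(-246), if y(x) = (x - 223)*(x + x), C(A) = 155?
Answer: 155/230748 ≈ 0.00067173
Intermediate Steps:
y(x) = 2*x*(-223 + x) (y(x) = (-223 + x)*(2*x) = 2*x*(-223 + x))
C(4)/y(-246) = 155/((2*(-246)*(-223 - 246))) = 155/((2*(-246)*(-469))) = 155/230748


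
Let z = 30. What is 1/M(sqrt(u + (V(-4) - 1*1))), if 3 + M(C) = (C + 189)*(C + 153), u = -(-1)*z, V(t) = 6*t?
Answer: 28919/835723741 - 342*sqrt(5)/835723741 ≈ 3.3688e-5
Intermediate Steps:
u = 30 (u = -(-1)*30 = -1*(-30) = 30)
M(C) = -3 + (153 + C)*(189 + C) (M(C) = -3 + (C + 189)*(C + 153) = -3 + (189 + C)*(153 + C) = -3 + (153 + C)*(189 + C))
1/M(sqrt(u + (V(-4) - 1*1))) = 1/(28914 + (sqrt(30 + (6*(-4) - 1*1)))**2 + 342*sqrt(30 + (6*(-4) - 1*1))) = 1/(28914 + (sqrt(30 + (-24 - 1)))**2 + 342*sqrt(30 + (-24 - 1))) = 1/(28914 + (sqrt(30 - 25))**2 + 342*sqrt(30 - 25)) = 1/(28914 + (sqrt(5))**2 + 342*sqrt(5)) = 1/(28914 + 5 + 342*sqrt(5)) = 1/(28919 + 342*sqrt(5))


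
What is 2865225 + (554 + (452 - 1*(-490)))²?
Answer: 5103241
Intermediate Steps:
2865225 + (554 + (452 - 1*(-490)))² = 2865225 + (554 + (452 + 490))² = 2865225 + (554 + 942)² = 2865225 + 1496² = 2865225 + 2238016 = 5103241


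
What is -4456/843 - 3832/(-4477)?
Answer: -16719136/3774111 ≈ -4.4300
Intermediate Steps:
-4456/843 - 3832/(-4477) = -4456*1/843 - 3832*(-1/4477) = -4456/843 + 3832/4477 = -16719136/3774111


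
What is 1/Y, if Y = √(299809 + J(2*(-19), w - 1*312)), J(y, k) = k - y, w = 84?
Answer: √411/11097 ≈ 0.0018269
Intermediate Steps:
Y = 27*√411 (Y = √(299809 + ((84 - 1*312) - 2*(-19))) = √(299809 + ((84 - 312) - 1*(-38))) = √(299809 + (-228 + 38)) = √(299809 - 190) = √299619 = 27*√411 ≈ 547.38)
1/Y = 1/(27*√411) = √411/11097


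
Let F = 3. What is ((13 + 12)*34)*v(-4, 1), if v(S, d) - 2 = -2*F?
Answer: -3400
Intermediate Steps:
v(S, d) = -4 (v(S, d) = 2 - 2*3 = 2 - 6 = -4)
((13 + 12)*34)*v(-4, 1) = ((13 + 12)*34)*(-4) = (25*34)*(-4) = 850*(-4) = -3400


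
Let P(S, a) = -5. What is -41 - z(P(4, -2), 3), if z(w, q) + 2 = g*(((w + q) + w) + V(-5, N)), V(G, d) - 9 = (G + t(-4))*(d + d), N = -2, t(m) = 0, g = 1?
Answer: -61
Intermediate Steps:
V(G, d) = 9 + 2*G*d (V(G, d) = 9 + (G + 0)*(d + d) = 9 + G*(2*d) = 9 + 2*G*d)
z(w, q) = 27 + q + 2*w (z(w, q) = -2 + 1*(((w + q) + w) + (9 + 2*(-5)*(-2))) = -2 + 1*(((q + w) + w) + (9 + 20)) = -2 + 1*((q + 2*w) + 29) = -2 + 1*(29 + q + 2*w) = -2 + (29 + q + 2*w) = 27 + q + 2*w)
-41 - z(P(4, -2), 3) = -41 - (27 + 3 + 2*(-5)) = -41 - (27 + 3 - 10) = -41 - 1*20 = -41 - 20 = -61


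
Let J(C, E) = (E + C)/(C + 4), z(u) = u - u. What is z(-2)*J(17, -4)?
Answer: 0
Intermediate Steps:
z(u) = 0
J(C, E) = (C + E)/(4 + C)
z(-2)*J(17, -4) = 0*((17 - 4)/(4 + 17)) = 0*(13/21) = 0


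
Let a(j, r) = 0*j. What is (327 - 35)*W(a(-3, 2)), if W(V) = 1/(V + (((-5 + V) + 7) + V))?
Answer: 146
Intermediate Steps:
a(j, r) = 0
W(V) = 1/(2 + 3*V) (W(V) = 1/(V + ((2 + V) + V)) = 1/(V + (2 + 2*V)) = 1/(2 + 3*V))
(327 - 35)*W(a(-3, 2)) = (327 - 35)/(2 + 3*0) = 292/(2 + 0) = 292/2 = 292*(½) = 146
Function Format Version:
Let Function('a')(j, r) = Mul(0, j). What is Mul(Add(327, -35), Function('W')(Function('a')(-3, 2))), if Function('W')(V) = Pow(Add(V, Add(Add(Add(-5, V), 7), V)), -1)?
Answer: 146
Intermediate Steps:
Function('a')(j, r) = 0
Function('W')(V) = Pow(Add(2, Mul(3, V)), -1) (Function('W')(V) = Pow(Add(V, Add(Add(2, V), V)), -1) = Pow(Add(V, Add(2, Mul(2, V))), -1) = Pow(Add(2, Mul(3, V)), -1))
Mul(Add(327, -35), Function('W')(Function('a')(-3, 2))) = Mul(Add(327, -35), Pow(Add(2, Mul(3, 0)), -1)) = Mul(292, Pow(Add(2, 0), -1)) = Mul(292, Pow(2, -1)) = Mul(292, Rational(1, 2)) = 146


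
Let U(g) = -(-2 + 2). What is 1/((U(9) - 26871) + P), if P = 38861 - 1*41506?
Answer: -1/29516 ≈ -3.3880e-5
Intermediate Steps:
U(g) = 0 (U(g) = -1*0 = 0)
P = -2645 (P = 38861 - 41506 = -2645)
1/((U(9) - 26871) + P) = 1/((0 - 26871) - 2645) = 1/(-26871 - 2645) = 1/(-29516) = -1/29516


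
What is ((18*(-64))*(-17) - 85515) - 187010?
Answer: -252941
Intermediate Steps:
((18*(-64))*(-17) - 85515) - 187010 = (-1152*(-17) - 85515) - 187010 = (19584 - 85515) - 187010 = -65931 - 187010 = -252941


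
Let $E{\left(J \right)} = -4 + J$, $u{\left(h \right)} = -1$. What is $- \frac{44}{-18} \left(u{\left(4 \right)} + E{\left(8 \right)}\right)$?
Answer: $\frac{22}{3} \approx 7.3333$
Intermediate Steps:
$- \frac{44}{-18} \left(u{\left(4 \right)} + E{\left(8 \right)}\right) = - \frac{44}{-18} \left(-1 + \left(-4 + 8\right)\right) = \left(-44\right) \left(- \frac{1}{18}\right) \left(-1 + 4\right) = \frac{22}{9} \cdot 3 = \frac{22}{3}$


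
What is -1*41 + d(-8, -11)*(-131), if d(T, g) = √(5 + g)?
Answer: -41 - 131*I*√6 ≈ -41.0 - 320.88*I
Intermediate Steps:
-1*41 + d(-8, -11)*(-131) = -1*41 + √(5 - 11)*(-131) = -41 + √(-6)*(-131) = -41 + (I*√6)*(-131) = -41 - 131*I*√6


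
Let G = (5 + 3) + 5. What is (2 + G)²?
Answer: 225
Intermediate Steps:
G = 13 (G = 8 + 5 = 13)
(2 + G)² = (2 + 13)² = 15² = 225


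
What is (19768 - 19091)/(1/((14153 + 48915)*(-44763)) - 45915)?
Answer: -1911247422468/129623228068861 ≈ -0.014745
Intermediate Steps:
(19768 - 19091)/(1/((14153 + 48915)*(-44763)) - 45915) = 677/(-1/44763/63068 - 45915) = 677/((1/63068)*(-1/44763) - 45915) = 677/(-1/2823112884 - 45915) = 677/(-129623228068861/2823112884) = 677*(-2823112884/129623228068861) = -1911247422468/129623228068861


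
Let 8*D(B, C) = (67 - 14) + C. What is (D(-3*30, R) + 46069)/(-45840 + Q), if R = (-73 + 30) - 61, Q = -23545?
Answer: -368501/555080 ≈ -0.66387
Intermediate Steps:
R = -104 (R = -43 - 61 = -104)
D(B, C) = 53/8 + C/8 (D(B, C) = ((67 - 14) + C)/8 = (53 + C)/8 = 53/8 + C/8)
(D(-3*30, R) + 46069)/(-45840 + Q) = ((53/8 + (1/8)*(-104)) + 46069)/(-45840 - 23545) = ((53/8 - 13) + 46069)/(-69385) = (-51/8 + 46069)*(-1/69385) = (368501/8)*(-1/69385) = -368501/555080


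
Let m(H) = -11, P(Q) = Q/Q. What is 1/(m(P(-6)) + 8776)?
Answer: 1/8765 ≈ 0.00011409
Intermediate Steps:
P(Q) = 1
1/(m(P(-6)) + 8776) = 1/(-11 + 8776) = 1/8765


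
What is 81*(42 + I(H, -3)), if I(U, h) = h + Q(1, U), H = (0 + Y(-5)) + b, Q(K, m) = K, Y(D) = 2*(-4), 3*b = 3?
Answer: 3240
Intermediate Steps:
b = 1 (b = (⅓)*3 = 1)
Y(D) = -8
H = -7 (H = (0 - 8) + 1 = -8 + 1 = -7)
I(U, h) = 1 + h (I(U, h) = h + 1 = 1 + h)
81*(42 + I(H, -3)) = 81*(42 + (1 - 3)) = 81*(42 - 2) = 81*40 = 3240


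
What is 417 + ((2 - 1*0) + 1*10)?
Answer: 429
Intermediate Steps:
417 + ((2 - 1*0) + 1*10) = 417 + ((2 + 0) + 10) = 417 + (2 + 10) = 417 + 12 = 429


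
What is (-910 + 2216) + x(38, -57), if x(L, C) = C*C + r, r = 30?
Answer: 4585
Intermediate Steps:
x(L, C) = 30 + C**2 (x(L, C) = C*C + 30 = C**2 + 30 = 30 + C**2)
(-910 + 2216) + x(38, -57) = (-910 + 2216) + (30 + (-57)**2) = 1306 + (30 + 3249) = 1306 + 3279 = 4585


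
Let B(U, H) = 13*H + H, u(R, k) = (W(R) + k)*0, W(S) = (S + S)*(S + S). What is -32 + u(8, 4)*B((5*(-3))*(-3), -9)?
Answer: -32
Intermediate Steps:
W(S) = 4*S² (W(S) = (2*S)*(2*S) = 4*S²)
u(R, k) = 0 (u(R, k) = (4*R² + k)*0 = (k + 4*R²)*0 = 0)
B(U, H) = 14*H
-32 + u(8, 4)*B((5*(-3))*(-3), -9) = -32 + 0*(14*(-9)) = -32 + 0*(-126) = -32 + 0 = -32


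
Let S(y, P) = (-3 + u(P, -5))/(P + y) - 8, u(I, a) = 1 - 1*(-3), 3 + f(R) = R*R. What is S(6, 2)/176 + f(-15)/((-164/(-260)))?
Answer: 20314857/57728 ≈ 351.91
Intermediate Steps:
f(R) = -3 + R**2 (f(R) = -3 + R*R = -3 + R**2)
u(I, a) = 4 (u(I, a) = 1 + 3 = 4)
S(y, P) = -8 + 1/(P + y) (S(y, P) = (-3 + 4)/(P + y) - 8 = 1/(P + y) - 8 = -8 + 1/(P + y))
S(6, 2)/176 + f(-15)/((-164/(-260))) = ((1 - 8*2 - 8*6)/(2 + 6))/176 + (-3 + (-15)**2)/((-164/(-260))) = ((1 - 16 - 48)/8)*(1/176) + (-3 + 225)/((-164*(-1/260))) = ((1/8)*(-63))*(1/176) + 222/(41/65) = -63/8*1/176 + 222*(65/41) = -63/1408 + 14430/41 = 20314857/57728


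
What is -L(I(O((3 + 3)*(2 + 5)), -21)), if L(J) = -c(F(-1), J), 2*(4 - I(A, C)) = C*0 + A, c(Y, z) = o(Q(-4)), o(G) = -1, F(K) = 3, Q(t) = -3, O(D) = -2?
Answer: -1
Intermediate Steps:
c(Y, z) = -1
I(A, C) = 4 - A/2 (I(A, C) = 4 - (C*0 + A)/2 = 4 - (0 + A)/2 = 4 - A/2)
L(J) = 1 (L(J) = -1*(-1) = 1)
-L(I(O((3 + 3)*(2 + 5)), -21)) = -1*1 = -1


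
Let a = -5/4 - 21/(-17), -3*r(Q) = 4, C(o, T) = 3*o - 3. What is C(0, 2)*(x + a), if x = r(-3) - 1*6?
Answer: 1499/68 ≈ 22.044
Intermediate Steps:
C(o, T) = -3 + 3*o
r(Q) = -4/3 (r(Q) = -⅓*4 = -4/3)
x = -22/3 (x = -4/3 - 1*6 = -4/3 - 6 = -22/3 ≈ -7.3333)
a = -1/68 (a = -5*¼ - 21*(-1/17) = -5/4 + 21/17 = -1/68 ≈ -0.014706)
C(0, 2)*(x + a) = (-3 + 3*0)*(-22/3 - 1/68) = (-3 + 0)*(-1499/204) = -3*(-1499/204) = 1499/68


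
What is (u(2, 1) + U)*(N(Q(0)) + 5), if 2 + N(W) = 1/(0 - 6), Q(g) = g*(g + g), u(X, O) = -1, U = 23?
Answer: 187/3 ≈ 62.333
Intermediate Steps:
Q(g) = 2*g**2 (Q(g) = g*(2*g) = 2*g**2)
N(W) = -13/6 (N(W) = -2 + 1/(0 - 6) = -2 + 1/(-6) = -2 - 1/6 = -13/6)
(u(2, 1) + U)*(N(Q(0)) + 5) = (-1 + 23)*(-13/6 + 5) = 22*(17/6) = 187/3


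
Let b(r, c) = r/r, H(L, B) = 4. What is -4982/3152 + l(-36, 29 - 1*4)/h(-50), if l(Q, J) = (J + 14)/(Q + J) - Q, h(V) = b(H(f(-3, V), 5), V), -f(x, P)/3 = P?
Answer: 535231/17336 ≈ 30.874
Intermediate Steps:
f(x, P) = -3*P
b(r, c) = 1
h(V) = 1
l(Q, J) = -Q + (14 + J)/(J + Q) (l(Q, J) = (14 + J)/(J + Q) - Q = -Q + (14 + J)/(J + Q))
-4982/3152 + l(-36, 29 - 1*4)/h(-50) = -4982/3152 + ((14 + (29 - 1*4) - 1*(-36)**2 - 1*(29 - 1*4)*(-36))/((29 - 1*4) - 36))/1 = -4982*1/3152 + ((14 + (29 - 4) - 1*1296 - 1*(29 - 4)*(-36))/((29 - 4) - 36))*1 = -2491/1576 + ((14 + 25 - 1296 - 1*25*(-36))/(25 - 36))*1 = -2491/1576 + ((14 + 25 - 1296 + 900)/(-11))*1 = -2491/1576 - 1/11*(-357)*1 = -2491/1576 + (357/11)*1 = -2491/1576 + 357/11 = 535231/17336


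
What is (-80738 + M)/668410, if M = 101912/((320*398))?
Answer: -1285336221/10641087200 ≈ -0.12079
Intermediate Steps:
M = 12739/15920 (M = 101912/127360 = 101912*(1/127360) = 12739/15920 ≈ 0.80019)
(-80738 + M)/668410 = (-80738 + 12739/15920)/668410 = -1285336221/15920*1/668410 = -1285336221/10641087200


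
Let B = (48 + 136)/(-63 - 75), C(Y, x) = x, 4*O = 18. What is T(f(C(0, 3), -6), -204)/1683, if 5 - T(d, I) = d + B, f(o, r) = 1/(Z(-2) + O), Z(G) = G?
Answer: 89/25245 ≈ 0.0035255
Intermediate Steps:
O = 9/2 (O = (1/4)*18 = 9/2 ≈ 4.5000)
B = -4/3 (B = 184/(-138) = 184*(-1/138) = -4/3 ≈ -1.3333)
f(o, r) = 2/5 (f(o, r) = 1/(-2 + 9/2) = 1/(5/2) = 2/5)
T(d, I) = 19/3 - d (T(d, I) = 5 - (d - 4/3) = 5 - (-4/3 + d) = 5 + (4/3 - d) = 19/3 - d)
T(f(C(0, 3), -6), -204)/1683 = (19/3 - 1*2/5)/1683 = (19/3 - 2/5)*(1/1683) = (89/15)*(1/1683) = 89/25245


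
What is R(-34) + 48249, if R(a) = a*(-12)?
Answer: 48657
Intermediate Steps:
R(a) = -12*a
R(-34) + 48249 = -12*(-34) + 48249 = 408 + 48249 = 48657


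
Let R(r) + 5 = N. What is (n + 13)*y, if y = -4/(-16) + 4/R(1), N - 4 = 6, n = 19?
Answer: 168/5 ≈ 33.600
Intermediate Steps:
N = 10 (N = 4 + 6 = 10)
R(r) = 5 (R(r) = -5 + 10 = 5)
y = 21/20 (y = -4/(-16) + 4/5 = -4*(-1/16) + 4*(⅕) = ¼ + ⅘ = 21/20 ≈ 1.0500)
(n + 13)*y = (19 + 13)*(21/20) = 32*(21/20) = 168/5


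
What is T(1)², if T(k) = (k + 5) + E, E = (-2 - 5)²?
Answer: 3025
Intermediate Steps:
E = 49 (E = (-7)² = 49)
T(k) = 54 + k (T(k) = (k + 5) + 49 = (5 + k) + 49 = 54 + k)
T(1)² = (54 + 1)² = 55² = 3025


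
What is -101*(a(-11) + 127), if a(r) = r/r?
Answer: -12928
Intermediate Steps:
a(r) = 1
-101*(a(-11) + 127) = -101*(1 + 127) = -101*128 = -12928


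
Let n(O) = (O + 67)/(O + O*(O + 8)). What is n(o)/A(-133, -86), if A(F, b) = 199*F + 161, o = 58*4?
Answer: -299/1470821072 ≈ -2.0329e-7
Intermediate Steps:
o = 232
A(F, b) = 161 + 199*F
n(O) = (67 + O)/(O + O*(8 + O))
n(o)/A(-133, -86) = ((67 + 232)/(232*(9 + 232)))/(161 + 199*(-133)) = ((1/232)*299/241)/(161 - 26467) = ((1/232)*(1/241)*299)/(-26306) = (299/55912)*(-1/26306) = -299/1470821072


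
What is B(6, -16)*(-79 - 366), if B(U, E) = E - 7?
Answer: 10235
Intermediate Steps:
B(U, E) = -7 + E
B(6, -16)*(-79 - 366) = (-7 - 16)*(-79 - 366) = -23*(-445) = 10235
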